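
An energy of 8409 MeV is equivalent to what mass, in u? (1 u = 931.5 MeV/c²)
m = E/c² = 9.027 u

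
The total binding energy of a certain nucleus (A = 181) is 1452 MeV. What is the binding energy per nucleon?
B.E./A = 1452/181 = 8.022 MeV/nucleon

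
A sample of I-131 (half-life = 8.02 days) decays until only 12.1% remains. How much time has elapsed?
t = t½ × log₂(N₀/N) = 24.44 days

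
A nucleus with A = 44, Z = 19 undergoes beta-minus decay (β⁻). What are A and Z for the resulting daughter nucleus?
Daughter: A = 44, Z = 20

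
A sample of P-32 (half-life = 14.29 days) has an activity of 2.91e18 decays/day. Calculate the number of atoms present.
N = A/λ = 5.999e19 atoms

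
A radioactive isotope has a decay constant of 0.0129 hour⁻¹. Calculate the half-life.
t½ = ln(2)/λ = 53.73 hours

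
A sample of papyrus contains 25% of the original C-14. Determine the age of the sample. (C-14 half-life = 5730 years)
Age = t½ × log₂(1/ratio) = 11460 years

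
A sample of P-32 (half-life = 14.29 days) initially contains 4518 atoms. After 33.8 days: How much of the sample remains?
N = N₀(1/2)^(t/t½) = 876.8 atoms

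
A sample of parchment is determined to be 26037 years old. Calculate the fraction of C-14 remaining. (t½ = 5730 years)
N/N₀ = (1/2)^(t/t½) = 0.04287 = 4.29%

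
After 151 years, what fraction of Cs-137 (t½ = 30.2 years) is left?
N/N₀ = (1/2)^(t/t½) = 0.03125 = 3.12%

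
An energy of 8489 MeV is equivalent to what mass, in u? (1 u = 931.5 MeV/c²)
m = E/c² = 9.113 u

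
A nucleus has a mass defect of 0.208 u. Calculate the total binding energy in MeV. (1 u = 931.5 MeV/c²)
B.E. = Δm × 931.5 = 193.8 MeV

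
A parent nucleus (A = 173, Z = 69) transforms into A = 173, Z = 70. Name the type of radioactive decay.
ΔA = 0, ΔZ = +1 ⇒ beta-minus decay (β⁻)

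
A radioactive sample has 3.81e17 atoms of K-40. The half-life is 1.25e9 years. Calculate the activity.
A = λN = 2.113e8 decays/year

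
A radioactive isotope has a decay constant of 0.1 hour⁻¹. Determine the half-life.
t½ = ln(2)/λ = 6.931 hours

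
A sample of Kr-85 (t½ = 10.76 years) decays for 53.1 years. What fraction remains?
N/N₀ = (1/2)^(t/t½) = 0.03269 = 3.27%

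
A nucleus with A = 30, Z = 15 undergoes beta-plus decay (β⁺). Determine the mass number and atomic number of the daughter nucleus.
Daughter: A = 30, Z = 14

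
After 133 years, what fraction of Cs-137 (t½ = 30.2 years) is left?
N/N₀ = (1/2)^(t/t½) = 0.04724 = 4.72%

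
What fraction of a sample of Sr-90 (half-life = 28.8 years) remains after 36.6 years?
N/N₀ = (1/2)^(t/t½) = 0.4144 = 41.4%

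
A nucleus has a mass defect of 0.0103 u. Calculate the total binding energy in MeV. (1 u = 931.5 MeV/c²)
B.E. = Δm × 931.5 = 9.594 MeV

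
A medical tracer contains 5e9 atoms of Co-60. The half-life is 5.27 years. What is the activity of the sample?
A = λN = 6.576e8 decays/year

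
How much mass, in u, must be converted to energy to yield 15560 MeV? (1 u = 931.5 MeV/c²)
m = E/c² = 16.7 u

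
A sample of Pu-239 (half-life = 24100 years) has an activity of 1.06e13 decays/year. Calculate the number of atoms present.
N = A/λ = 3.686e17 atoms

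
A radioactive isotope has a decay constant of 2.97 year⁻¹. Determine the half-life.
t½ = ln(2)/λ = 0.2334 years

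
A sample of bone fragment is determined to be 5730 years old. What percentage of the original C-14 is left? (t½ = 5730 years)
N/N₀ = (1/2)^(t/t½) = 0.5 = 50%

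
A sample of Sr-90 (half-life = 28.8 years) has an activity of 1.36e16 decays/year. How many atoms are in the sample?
N = A/λ = 5.651e17 atoms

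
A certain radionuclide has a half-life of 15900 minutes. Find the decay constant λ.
λ = ln(2)/t½ = 4.359e-5 minute⁻¹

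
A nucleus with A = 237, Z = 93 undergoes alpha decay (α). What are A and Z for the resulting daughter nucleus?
Daughter: A = 233, Z = 91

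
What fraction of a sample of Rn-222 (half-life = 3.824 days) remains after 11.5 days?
N/N₀ = (1/2)^(t/t½) = 0.1244 = 12.4%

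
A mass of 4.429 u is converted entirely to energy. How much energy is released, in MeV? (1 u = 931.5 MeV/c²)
E = mc² = 4126 MeV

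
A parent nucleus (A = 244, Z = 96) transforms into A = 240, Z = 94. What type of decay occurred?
ΔA = -4, ΔZ = -2 ⇒ alpha decay (α)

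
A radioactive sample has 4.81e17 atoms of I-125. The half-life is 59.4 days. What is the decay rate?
A = λN = 5.613e15 decays/day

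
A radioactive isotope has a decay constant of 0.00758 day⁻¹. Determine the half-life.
t½ = ln(2)/λ = 91.44 days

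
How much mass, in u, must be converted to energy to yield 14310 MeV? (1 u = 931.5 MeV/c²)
m = E/c² = 15.36 u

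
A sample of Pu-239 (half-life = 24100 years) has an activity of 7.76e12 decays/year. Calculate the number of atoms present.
N = A/λ = 2.698e17 atoms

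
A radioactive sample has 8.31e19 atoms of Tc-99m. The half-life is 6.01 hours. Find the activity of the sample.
A = λN = 9.584e18 decays/hour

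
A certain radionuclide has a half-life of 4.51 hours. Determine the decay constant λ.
λ = ln(2)/t½ = 0.1537 hour⁻¹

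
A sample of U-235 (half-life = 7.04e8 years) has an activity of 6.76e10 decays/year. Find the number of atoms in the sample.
N = A/λ = 6.866e19 atoms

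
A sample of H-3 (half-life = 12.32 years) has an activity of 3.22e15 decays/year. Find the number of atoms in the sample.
N = A/λ = 5.723e16 atoms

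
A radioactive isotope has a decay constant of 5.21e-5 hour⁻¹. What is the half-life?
t½ = ln(2)/λ = 13300 hours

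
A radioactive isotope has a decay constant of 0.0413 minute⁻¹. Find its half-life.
t½ = ln(2)/λ = 16.78 minutes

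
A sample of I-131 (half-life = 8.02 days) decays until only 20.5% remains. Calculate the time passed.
t = t½ × log₂(N₀/N) = 18.34 days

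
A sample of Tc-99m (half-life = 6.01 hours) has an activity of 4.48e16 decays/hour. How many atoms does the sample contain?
N = A/λ = 3.884e17 atoms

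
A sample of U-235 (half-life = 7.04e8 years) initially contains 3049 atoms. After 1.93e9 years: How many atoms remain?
N = N₀(1/2)^(t/t½) = 455.9 atoms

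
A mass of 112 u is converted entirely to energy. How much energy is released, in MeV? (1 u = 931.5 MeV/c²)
E = mc² = 1.043e5 MeV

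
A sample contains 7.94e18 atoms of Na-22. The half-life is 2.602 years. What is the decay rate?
A = λN = 2.115e18 decays/year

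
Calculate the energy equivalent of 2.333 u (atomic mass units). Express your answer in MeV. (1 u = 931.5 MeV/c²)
E = mc² = 2173 MeV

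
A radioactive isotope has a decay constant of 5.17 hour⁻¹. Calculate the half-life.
t½ = ln(2)/λ = 0.1341 hours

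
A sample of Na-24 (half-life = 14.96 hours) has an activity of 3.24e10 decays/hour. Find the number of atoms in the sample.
N = A/λ = 6.993e11 atoms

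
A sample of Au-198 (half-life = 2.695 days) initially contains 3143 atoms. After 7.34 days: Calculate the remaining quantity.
N = N₀(1/2)^(t/t½) = 475.9 atoms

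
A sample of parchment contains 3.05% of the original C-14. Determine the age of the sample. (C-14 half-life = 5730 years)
Age = t½ × log₂(1/ratio) = 28850 years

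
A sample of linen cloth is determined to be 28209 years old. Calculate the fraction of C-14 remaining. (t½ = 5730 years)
N/N₀ = (1/2)^(t/t½) = 0.03296 = 3.3%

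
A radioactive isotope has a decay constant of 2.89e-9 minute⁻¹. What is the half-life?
t½ = ln(2)/λ = 2.398e8 minutes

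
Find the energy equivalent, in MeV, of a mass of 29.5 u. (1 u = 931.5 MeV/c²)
E = mc² = 27480 MeV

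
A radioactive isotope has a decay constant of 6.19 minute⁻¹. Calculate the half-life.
t½ = ln(2)/λ = 0.112 minutes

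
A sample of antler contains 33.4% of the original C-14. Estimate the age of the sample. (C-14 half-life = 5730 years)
Age = t½ × log₂(1/ratio) = 9065 years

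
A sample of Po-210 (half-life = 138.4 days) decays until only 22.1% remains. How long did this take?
t = t½ × log₂(N₀/N) = 301.4 days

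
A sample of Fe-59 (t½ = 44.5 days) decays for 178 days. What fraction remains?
N/N₀ = (1/2)^(t/t½) = 0.0625 = 6.25%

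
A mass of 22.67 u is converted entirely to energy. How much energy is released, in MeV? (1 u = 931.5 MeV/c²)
E = mc² = 21120 MeV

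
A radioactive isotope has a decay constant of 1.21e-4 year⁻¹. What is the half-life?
t½ = ln(2)/λ = 5728 years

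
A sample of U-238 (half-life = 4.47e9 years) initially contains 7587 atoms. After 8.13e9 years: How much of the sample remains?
N = N₀(1/2)^(t/t½) = 2151 atoms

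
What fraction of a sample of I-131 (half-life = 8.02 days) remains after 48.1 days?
N/N₀ = (1/2)^(t/t½) = 0.01565 = 1.57%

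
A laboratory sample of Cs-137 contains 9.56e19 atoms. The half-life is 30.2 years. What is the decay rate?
A = λN = 2.194e18 decays/year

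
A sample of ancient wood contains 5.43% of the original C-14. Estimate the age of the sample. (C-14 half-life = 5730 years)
Age = t½ × log₂(1/ratio) = 24080 years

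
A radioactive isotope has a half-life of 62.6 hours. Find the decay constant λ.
λ = ln(2)/t½ = 0.01107 hour⁻¹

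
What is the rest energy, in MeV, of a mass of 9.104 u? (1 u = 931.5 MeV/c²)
E = mc² = 8480 MeV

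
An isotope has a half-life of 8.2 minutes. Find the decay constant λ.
λ = ln(2)/t½ = 0.08453 minute⁻¹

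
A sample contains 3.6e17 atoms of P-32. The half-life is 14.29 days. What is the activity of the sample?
A = λN = 1.746e16 decays/day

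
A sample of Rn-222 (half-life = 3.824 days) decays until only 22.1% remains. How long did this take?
t = t½ × log₂(N₀/N) = 8.328 days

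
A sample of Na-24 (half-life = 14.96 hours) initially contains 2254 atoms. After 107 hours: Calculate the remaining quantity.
N = N₀(1/2)^(t/t½) = 15.84 atoms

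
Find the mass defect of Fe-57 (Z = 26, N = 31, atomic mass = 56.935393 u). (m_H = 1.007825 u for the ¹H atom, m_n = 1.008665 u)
Δm = Z·m_H + N·m_n − M = 0.5367 u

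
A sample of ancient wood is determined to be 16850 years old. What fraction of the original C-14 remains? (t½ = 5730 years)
N/N₀ = (1/2)^(t/t½) = 0.1302 = 13%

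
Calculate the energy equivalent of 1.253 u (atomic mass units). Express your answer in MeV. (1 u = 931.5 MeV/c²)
E = mc² = 1167 MeV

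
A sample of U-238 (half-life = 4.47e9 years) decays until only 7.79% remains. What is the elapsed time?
t = t½ × log₂(N₀/N) = 1.646e10 years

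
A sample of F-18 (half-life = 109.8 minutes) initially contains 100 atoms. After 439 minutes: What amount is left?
N = N₀(1/2)^(t/t½) = 6.258 atoms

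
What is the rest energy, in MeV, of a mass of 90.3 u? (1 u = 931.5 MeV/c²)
E = mc² = 84110 MeV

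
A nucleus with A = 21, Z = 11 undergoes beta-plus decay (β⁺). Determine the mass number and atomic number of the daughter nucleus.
Daughter: A = 21, Z = 10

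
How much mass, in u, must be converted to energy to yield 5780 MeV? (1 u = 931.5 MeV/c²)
m = E/c² = 6.205 u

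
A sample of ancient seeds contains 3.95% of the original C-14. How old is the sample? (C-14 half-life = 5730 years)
Age = t½ × log₂(1/ratio) = 26710 years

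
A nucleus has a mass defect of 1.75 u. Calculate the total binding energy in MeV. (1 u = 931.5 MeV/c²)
B.E. = Δm × 931.5 = 1630 MeV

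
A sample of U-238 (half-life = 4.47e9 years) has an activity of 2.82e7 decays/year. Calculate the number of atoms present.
N = A/λ = 1.819e17 atoms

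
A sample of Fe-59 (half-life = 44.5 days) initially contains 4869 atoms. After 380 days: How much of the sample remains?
N = N₀(1/2)^(t/t½) = 13.09 atoms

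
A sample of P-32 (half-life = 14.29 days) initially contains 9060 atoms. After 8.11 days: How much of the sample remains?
N = N₀(1/2)^(t/t½) = 6113 atoms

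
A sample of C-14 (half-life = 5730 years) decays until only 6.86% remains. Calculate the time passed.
t = t½ × log₂(N₀/N) = 22150 years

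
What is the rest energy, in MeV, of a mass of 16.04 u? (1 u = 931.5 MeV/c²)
E = mc² = 14940 MeV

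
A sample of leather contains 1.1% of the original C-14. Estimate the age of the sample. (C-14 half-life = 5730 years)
Age = t½ × log₂(1/ratio) = 37280 years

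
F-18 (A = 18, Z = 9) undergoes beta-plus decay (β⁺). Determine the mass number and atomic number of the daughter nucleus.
Daughter: A = 18, Z = 8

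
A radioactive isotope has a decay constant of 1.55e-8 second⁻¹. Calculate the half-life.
t½ = ln(2)/λ = 4.472e7 seconds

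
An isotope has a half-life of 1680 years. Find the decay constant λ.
λ = ln(2)/t½ = 4.126e-4 year⁻¹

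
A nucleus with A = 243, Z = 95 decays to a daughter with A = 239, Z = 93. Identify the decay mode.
ΔA = -4, ΔZ = -2 ⇒ alpha decay (α)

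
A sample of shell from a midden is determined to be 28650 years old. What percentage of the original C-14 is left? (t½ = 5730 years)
N/N₀ = (1/2)^(t/t½) = 0.03125 = 3.12%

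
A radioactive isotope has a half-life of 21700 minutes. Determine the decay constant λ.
λ = ln(2)/t½ = 3.194e-5 minute⁻¹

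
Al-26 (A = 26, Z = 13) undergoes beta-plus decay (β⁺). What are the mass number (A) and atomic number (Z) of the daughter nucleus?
Daughter: A = 26, Z = 12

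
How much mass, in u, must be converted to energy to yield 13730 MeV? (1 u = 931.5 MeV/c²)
m = E/c² = 14.74 u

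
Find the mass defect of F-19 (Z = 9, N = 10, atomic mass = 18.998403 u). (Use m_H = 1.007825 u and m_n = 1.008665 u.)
Δm = Z·m_H + N·m_n − M = 0.1587 u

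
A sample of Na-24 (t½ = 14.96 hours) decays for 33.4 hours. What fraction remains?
N/N₀ = (1/2)^(t/t½) = 0.2128 = 21.3%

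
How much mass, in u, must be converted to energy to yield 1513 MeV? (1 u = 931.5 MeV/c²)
m = E/c² = 1.624 u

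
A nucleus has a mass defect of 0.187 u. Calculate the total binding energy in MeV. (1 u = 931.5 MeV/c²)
B.E. = Δm × 931.5 = 174.2 MeV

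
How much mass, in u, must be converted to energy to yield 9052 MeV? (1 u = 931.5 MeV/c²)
m = E/c² = 9.718 u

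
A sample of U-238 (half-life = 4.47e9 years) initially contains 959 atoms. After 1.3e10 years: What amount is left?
N = N₀(1/2)^(t/t½) = 127.7 atoms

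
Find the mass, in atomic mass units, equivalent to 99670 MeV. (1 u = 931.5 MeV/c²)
m = E/c² = 107 u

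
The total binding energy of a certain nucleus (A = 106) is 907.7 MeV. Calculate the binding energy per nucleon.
B.E./A = 907.7/106 = 8.563 MeV/nucleon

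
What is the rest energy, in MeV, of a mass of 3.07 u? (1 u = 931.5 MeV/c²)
E = mc² = 2860 MeV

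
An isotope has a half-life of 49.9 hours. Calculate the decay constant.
λ = ln(2)/t½ = 0.01389 hour⁻¹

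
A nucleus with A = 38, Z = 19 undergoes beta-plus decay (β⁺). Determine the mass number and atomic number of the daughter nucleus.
Daughter: A = 38, Z = 18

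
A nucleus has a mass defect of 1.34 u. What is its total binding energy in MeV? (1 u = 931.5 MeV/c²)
B.E. = Δm × 931.5 = 1248 MeV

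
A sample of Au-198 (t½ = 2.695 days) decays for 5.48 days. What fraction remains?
N/N₀ = (1/2)^(t/t½) = 0.2443 = 24.4%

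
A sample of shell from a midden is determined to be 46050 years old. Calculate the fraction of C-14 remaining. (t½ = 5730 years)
N/N₀ = (1/2)^(t/t½) = 0.003808 = 0.381%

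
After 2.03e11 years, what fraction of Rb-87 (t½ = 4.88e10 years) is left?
N/N₀ = (1/2)^(t/t½) = 0.05595 = 5.59%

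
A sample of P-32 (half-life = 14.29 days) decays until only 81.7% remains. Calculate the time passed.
t = t½ × log₂(N₀/N) = 4.167 days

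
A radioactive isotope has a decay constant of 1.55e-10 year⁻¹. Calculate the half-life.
t½ = ln(2)/λ = 4.472e9 years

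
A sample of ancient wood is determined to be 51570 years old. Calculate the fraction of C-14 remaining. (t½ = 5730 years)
N/N₀ = (1/2)^(t/t½) = 0.001953 = 0.195%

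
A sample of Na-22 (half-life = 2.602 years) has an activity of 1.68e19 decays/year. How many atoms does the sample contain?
N = A/λ = 6.307e19 atoms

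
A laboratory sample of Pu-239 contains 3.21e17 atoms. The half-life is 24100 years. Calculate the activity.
A = λN = 9.232e12 decays/year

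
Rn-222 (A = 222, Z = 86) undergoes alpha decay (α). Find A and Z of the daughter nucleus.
Daughter: A = 218, Z = 84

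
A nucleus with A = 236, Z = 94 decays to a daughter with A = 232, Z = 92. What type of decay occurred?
ΔA = -4, ΔZ = -2 ⇒ alpha decay (α)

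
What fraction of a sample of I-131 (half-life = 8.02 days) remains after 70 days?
N/N₀ = (1/2)^(t/t½) = 0.002358 = 0.236%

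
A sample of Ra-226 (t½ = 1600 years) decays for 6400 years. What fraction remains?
N/N₀ = (1/2)^(t/t½) = 0.0625 = 6.25%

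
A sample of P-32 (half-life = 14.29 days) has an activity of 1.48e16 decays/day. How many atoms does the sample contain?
N = A/λ = 3.051e17 atoms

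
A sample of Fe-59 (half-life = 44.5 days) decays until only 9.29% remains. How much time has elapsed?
t = t½ × log₂(N₀/N) = 152.6 days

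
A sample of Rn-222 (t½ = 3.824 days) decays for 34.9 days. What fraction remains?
N/N₀ = (1/2)^(t/t½) = 0.001789 = 0.179%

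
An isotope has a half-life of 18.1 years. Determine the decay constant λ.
λ = ln(2)/t½ = 0.0383 year⁻¹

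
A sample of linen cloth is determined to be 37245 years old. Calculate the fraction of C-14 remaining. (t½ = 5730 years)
N/N₀ = (1/2)^(t/t½) = 0.01105 = 1.1%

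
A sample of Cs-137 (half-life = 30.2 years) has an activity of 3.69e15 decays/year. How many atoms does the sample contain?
N = A/λ = 1.608e17 atoms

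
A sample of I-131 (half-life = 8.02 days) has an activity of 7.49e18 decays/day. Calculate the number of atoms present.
N = A/λ = 8.666e19 atoms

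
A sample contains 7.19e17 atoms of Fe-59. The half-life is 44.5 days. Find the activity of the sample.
A = λN = 1.12e16 decays/day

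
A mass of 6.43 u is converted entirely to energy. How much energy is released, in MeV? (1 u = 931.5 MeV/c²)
E = mc² = 5990 MeV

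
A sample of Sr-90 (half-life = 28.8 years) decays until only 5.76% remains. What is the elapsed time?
t = t½ × log₂(N₀/N) = 118.6 years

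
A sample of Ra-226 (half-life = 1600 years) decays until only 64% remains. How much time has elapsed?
t = t½ × log₂(N₀/N) = 1030 years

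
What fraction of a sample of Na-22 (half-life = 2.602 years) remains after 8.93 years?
N/N₀ = (1/2)^(t/t½) = 0.09266 = 9.27%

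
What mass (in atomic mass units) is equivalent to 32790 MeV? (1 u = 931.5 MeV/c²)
m = E/c² = 35.2 u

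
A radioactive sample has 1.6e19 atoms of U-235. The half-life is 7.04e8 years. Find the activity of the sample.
A = λN = 1.575e10 decays/year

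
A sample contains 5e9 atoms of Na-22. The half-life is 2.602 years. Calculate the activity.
A = λN = 1.332e9 decays/year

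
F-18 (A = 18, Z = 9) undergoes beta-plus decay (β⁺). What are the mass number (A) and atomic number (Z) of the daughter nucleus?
Daughter: A = 18, Z = 8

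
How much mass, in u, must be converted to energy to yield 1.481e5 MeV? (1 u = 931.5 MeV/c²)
m = E/c² = 159 u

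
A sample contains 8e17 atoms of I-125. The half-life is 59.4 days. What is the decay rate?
A = λN = 9.335e15 decays/day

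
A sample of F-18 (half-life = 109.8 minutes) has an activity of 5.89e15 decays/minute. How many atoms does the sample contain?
N = A/λ = 9.33e17 atoms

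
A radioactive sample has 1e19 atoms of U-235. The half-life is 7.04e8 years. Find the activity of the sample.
A = λN = 9.846e9 decays/year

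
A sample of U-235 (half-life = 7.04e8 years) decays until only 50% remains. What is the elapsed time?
t = t½ × log₂(N₀/N) = 7.04e8 years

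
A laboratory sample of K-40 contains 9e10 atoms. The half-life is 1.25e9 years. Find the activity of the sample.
A = λN = 49.91 decays/year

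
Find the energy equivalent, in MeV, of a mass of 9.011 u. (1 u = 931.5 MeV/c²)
E = mc² = 8394 MeV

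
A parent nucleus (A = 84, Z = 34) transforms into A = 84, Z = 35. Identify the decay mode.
ΔA = 0, ΔZ = +1 ⇒ beta-minus decay (β⁻)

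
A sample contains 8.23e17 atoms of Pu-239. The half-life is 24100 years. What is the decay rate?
A = λN = 2.367e13 decays/year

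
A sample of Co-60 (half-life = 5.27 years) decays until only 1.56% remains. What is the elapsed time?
t = t½ × log₂(N₀/N) = 31.63 years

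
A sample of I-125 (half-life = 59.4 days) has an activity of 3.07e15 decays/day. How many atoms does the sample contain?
N = A/λ = 2.631e17 atoms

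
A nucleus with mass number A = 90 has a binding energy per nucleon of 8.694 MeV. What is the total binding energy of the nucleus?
B.E. = 8.694 × 90 = 782.5 MeV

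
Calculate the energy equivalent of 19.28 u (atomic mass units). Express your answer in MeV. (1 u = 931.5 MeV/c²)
E = mc² = 17960 MeV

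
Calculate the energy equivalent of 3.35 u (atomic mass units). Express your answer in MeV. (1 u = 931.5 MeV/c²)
E = mc² = 3121 MeV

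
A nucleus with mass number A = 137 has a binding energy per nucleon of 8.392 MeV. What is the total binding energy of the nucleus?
B.E. = 8.392 × 137 = 1150 MeV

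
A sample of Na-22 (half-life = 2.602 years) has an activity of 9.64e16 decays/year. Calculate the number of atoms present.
N = A/λ = 3.619e17 atoms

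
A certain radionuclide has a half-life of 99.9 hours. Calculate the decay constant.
λ = ln(2)/t½ = 0.006938 hour⁻¹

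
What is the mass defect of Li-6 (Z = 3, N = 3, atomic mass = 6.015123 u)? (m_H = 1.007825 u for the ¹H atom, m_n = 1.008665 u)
Δm = Z·m_H + N·m_n − M = 0.03435 u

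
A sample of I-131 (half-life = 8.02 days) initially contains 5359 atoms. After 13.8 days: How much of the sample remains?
N = N₀(1/2)^(t/t½) = 1626 atoms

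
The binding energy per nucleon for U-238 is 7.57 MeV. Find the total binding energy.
B.E. = 7.57 × 238 = 1802 MeV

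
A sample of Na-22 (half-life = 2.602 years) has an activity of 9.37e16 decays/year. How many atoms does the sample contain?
N = A/λ = 3.517e17 atoms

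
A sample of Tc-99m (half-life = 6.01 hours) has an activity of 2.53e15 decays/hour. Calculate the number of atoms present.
N = A/λ = 2.194e16 atoms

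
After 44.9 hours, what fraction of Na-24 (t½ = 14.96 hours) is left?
N/N₀ = (1/2)^(t/t½) = 0.1249 = 12.5%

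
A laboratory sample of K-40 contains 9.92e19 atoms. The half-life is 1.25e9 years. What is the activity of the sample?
A = λN = 5.501e10 decays/year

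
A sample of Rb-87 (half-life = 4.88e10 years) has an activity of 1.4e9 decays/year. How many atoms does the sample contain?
N = A/λ = 9.856e19 atoms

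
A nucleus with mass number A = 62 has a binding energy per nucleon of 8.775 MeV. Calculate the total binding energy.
B.E. = 8.775 × 62 = 544.1 MeV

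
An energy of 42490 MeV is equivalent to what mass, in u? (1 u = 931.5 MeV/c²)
m = E/c² = 45.61 u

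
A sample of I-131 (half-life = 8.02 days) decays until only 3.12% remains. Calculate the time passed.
t = t½ × log₂(N₀/N) = 40.12 days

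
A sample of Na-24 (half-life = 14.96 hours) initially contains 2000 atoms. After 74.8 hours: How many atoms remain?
N = N₀(1/2)^(t/t½) = 62.5 atoms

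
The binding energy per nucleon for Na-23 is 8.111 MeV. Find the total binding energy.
B.E. = 8.111 × 23 = 186.6 MeV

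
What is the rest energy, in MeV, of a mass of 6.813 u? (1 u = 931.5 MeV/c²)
E = mc² = 6346 MeV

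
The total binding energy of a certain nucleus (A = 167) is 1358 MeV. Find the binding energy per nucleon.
B.E./A = 1358/167 = 8.132 MeV/nucleon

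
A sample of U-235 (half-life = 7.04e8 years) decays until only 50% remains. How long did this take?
t = t½ × log₂(N₀/N) = 7.04e8 years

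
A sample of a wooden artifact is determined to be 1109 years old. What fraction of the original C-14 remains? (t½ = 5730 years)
N/N₀ = (1/2)^(t/t½) = 0.8745 = 87.4%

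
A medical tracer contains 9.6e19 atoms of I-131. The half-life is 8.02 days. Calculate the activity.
A = λN = 8.297e18 decays/day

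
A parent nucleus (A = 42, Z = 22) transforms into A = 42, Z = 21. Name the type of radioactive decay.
ΔA = 0, ΔZ = -1 ⇒ beta-plus decay (β⁺) or electron capture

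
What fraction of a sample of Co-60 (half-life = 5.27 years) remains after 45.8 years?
N/N₀ = (1/2)^(t/t½) = 0.00242 = 0.242%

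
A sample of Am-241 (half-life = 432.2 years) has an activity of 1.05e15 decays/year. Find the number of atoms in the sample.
N = A/λ = 6.547e17 atoms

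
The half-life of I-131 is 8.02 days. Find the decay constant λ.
λ = ln(2)/t½ = 0.08643 day⁻¹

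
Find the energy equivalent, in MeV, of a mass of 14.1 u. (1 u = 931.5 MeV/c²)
E = mc² = 13130 MeV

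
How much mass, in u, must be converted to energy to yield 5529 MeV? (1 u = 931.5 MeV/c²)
m = E/c² = 5.936 u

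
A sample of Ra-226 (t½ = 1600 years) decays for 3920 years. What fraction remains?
N/N₀ = (1/2)^(t/t½) = 0.183 = 18.3%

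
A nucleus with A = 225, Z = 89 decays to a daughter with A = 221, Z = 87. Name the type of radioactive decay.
ΔA = -4, ΔZ = -2 ⇒ alpha decay (α)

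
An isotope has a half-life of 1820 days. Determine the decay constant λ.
λ = ln(2)/t½ = 3.809e-4 day⁻¹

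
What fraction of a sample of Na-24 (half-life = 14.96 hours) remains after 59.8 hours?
N/N₀ = (1/2)^(t/t½) = 0.06262 = 6.26%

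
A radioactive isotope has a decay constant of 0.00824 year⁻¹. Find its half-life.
t½ = ln(2)/λ = 84.12 years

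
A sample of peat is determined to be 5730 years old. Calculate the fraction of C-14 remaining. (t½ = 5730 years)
N/N₀ = (1/2)^(t/t½) = 0.5 = 50%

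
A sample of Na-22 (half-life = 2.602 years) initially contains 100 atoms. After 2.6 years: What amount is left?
N = N₀(1/2)^(t/t½) = 50.03 atoms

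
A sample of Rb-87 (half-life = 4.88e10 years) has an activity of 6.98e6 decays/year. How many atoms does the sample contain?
N = A/λ = 4.914e17 atoms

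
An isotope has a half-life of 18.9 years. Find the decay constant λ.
λ = ln(2)/t½ = 0.03667 year⁻¹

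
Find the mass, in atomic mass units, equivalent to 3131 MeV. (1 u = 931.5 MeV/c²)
m = E/c² = 3.361 u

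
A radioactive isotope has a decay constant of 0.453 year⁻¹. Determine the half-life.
t½ = ln(2)/λ = 1.53 years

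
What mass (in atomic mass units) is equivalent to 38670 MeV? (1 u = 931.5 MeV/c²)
m = E/c² = 41.51 u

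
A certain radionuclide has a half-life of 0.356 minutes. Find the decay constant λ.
λ = ln(2)/t½ = 1.947 minute⁻¹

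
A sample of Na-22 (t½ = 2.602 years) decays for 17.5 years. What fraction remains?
N/N₀ = (1/2)^(t/t½) = 0.009449 = 0.945%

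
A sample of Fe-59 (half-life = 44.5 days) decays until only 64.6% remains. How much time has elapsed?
t = t½ × log₂(N₀/N) = 28.05 days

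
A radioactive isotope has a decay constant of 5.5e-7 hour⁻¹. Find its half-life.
t½ = ln(2)/λ = 1.26e6 hours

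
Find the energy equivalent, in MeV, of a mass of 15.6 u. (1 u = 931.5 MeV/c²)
E = mc² = 14530 MeV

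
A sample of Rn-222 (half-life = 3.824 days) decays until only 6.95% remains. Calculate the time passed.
t = t½ × log₂(N₀/N) = 14.71 days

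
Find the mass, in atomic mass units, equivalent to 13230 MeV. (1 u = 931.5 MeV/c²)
m = E/c² = 14.2 u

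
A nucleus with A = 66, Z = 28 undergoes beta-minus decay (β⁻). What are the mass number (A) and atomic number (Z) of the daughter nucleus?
Daughter: A = 66, Z = 29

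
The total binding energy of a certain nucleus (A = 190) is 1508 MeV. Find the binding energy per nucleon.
B.E./A = 1508/190 = 7.937 MeV/nucleon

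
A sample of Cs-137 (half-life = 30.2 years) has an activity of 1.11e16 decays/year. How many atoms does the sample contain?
N = A/λ = 4.836e17 atoms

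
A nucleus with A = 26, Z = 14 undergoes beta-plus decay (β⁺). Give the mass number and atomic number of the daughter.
Daughter: A = 26, Z = 13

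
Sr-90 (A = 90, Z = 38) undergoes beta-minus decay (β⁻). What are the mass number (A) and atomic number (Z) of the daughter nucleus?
Daughter: A = 90, Z = 39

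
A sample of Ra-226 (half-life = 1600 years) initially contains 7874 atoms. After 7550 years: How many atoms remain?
N = N₀(1/2)^(t/t½) = 299 atoms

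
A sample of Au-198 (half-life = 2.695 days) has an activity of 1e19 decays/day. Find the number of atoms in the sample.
N = A/λ = 3.888e19 atoms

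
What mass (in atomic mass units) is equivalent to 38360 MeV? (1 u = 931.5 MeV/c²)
m = E/c² = 41.18 u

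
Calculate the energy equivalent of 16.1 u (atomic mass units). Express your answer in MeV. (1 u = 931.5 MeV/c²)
E = mc² = 15000 MeV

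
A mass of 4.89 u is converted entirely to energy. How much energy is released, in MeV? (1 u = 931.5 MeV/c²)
E = mc² = 4555 MeV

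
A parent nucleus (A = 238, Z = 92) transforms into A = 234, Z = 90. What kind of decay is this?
ΔA = -4, ΔZ = -2 ⇒ alpha decay (α)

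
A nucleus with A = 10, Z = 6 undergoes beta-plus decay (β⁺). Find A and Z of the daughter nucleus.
Daughter: A = 10, Z = 5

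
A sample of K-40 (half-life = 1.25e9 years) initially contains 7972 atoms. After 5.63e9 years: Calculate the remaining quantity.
N = N₀(1/2)^(t/t½) = 351.3 atoms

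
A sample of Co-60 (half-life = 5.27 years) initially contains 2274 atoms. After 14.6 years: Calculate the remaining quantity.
N = N₀(1/2)^(t/t½) = 333.3 atoms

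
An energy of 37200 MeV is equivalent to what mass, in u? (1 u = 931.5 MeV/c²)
m = E/c² = 39.94 u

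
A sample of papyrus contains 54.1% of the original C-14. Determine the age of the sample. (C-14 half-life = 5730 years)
Age = t½ × log₂(1/ratio) = 5078 years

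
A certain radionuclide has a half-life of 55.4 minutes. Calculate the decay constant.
λ = ln(2)/t½ = 0.01251 minute⁻¹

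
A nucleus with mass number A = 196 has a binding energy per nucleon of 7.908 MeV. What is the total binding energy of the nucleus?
B.E. = 7.908 × 196 = 1550 MeV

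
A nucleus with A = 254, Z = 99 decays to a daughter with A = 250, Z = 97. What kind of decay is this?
ΔA = -4, ΔZ = -2 ⇒ alpha decay (α)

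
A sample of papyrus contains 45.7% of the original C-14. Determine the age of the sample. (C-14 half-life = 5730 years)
Age = t½ × log₂(1/ratio) = 6473 years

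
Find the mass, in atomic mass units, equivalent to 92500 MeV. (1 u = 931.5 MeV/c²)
m = E/c² = 99.3 u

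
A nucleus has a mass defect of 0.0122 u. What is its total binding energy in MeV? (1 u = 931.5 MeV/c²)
B.E. = Δm × 931.5 = 11.36 MeV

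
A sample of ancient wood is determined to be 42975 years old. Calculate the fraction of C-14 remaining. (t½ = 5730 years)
N/N₀ = (1/2)^(t/t½) = 0.005524 = 0.552%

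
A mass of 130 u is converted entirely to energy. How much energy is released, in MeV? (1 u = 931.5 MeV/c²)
E = mc² = 1.211e5 MeV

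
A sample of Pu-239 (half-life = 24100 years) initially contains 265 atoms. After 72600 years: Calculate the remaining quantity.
N = N₀(1/2)^(t/t½) = 32.84 atoms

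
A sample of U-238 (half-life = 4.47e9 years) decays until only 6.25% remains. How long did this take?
t = t½ × log₂(N₀/N) = 1.788e10 years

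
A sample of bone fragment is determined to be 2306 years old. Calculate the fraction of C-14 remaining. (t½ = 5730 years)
N/N₀ = (1/2)^(t/t½) = 0.7566 = 75.7%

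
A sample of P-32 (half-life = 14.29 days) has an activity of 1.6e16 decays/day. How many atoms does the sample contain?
N = A/λ = 3.299e17 atoms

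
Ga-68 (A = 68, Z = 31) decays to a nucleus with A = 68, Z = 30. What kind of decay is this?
ΔA = 0, ΔZ = -1 ⇒ beta-plus decay (β⁺) or electron capture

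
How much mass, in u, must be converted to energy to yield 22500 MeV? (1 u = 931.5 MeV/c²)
m = E/c² = 24.15 u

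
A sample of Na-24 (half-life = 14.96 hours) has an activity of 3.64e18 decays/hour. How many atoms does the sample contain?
N = A/λ = 7.856e19 atoms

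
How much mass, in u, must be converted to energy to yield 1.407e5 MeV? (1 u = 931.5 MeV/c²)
m = E/c² = 151 u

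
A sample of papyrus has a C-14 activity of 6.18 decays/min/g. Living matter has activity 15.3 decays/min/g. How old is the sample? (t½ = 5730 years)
Age = t½ × log₂(A₀/A) = 7494 years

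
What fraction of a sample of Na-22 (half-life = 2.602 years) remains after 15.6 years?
N/N₀ = (1/2)^(t/t½) = 0.01568 = 1.57%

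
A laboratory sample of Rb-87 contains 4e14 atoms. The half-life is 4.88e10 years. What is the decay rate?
A = λN = 5682 decays/year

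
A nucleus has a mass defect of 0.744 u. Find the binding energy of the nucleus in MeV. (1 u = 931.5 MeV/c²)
B.E. = Δm × 931.5 = 693 MeV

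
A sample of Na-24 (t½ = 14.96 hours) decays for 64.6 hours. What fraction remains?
N/N₀ = (1/2)^(t/t½) = 0.05013 = 5.01%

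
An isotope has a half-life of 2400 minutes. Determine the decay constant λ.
λ = ln(2)/t½ = 2.888e-4 minute⁻¹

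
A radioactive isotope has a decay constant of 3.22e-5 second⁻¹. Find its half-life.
t½ = ln(2)/λ = 21530 seconds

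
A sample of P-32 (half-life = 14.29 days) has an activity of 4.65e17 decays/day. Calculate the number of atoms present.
N = A/λ = 9.586e18 atoms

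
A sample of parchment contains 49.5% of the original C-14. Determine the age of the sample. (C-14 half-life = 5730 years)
Age = t½ × log₂(1/ratio) = 5813 years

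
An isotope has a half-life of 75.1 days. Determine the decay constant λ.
λ = ln(2)/t½ = 0.00923 day⁻¹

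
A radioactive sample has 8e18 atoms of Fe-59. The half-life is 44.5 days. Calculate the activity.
A = λN = 1.246e17 decays/day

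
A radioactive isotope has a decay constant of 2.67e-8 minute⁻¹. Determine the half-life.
t½ = ln(2)/λ = 2.596e7 minutes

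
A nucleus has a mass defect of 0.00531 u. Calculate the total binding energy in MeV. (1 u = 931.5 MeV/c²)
B.E. = Δm × 931.5 = 4.946 MeV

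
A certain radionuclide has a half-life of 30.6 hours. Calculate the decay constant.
λ = ln(2)/t½ = 0.02265 hour⁻¹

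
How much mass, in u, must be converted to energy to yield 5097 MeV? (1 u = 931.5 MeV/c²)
m = E/c² = 5.472 u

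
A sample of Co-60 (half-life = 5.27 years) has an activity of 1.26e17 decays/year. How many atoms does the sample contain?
N = A/λ = 9.58e17 atoms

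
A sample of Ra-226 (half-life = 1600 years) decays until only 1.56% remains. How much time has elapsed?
t = t½ × log₂(N₀/N) = 9604 years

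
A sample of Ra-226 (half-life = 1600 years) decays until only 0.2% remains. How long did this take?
t = t½ × log₂(N₀/N) = 14350 years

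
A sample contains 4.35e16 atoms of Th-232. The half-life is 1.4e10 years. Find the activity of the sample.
A = λN = 2.154e6 decays/year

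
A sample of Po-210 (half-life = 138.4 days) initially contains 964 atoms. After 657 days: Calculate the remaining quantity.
N = N₀(1/2)^(t/t½) = 35.9 atoms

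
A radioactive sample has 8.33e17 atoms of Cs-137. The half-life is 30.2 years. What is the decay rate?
A = λN = 1.912e16 decays/year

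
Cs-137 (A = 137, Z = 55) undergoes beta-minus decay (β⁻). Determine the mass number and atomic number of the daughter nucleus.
Daughter: A = 137, Z = 56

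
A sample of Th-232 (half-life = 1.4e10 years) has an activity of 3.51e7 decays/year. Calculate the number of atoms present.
N = A/λ = 7.089e17 atoms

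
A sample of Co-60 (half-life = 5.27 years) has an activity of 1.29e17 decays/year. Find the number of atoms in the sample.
N = A/λ = 9.808e17 atoms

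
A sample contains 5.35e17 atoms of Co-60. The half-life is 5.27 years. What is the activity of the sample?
A = λN = 7.037e16 decays/year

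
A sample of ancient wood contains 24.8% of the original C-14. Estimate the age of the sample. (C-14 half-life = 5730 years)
Age = t½ × log₂(1/ratio) = 11530 years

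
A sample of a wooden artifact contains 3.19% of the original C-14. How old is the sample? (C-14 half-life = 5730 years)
Age = t½ × log₂(1/ratio) = 28480 years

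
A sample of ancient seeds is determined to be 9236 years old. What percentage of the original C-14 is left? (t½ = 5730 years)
N/N₀ = (1/2)^(t/t½) = 0.3272 = 32.7%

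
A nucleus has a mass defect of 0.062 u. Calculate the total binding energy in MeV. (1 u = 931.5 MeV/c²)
B.E. = Δm × 931.5 = 57.75 MeV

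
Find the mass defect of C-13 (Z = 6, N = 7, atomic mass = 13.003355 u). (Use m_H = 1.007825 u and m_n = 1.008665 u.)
Δm = Z·m_H + N·m_n − M = 0.1043 u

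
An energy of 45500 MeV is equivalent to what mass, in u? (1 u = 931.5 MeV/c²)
m = E/c² = 48.85 u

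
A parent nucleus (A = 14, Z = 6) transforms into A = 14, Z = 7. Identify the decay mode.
ΔA = 0, ΔZ = +1 ⇒ beta-minus decay (β⁻)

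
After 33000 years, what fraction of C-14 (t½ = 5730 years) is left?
N/N₀ = (1/2)^(t/t½) = 0.01846 = 1.85%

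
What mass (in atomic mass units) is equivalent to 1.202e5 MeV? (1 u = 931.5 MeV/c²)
m = E/c² = 129 u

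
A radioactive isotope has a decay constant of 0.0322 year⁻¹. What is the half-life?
t½ = ln(2)/λ = 21.53 years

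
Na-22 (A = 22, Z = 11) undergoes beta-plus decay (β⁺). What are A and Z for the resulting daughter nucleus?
Daughter: A = 22, Z = 10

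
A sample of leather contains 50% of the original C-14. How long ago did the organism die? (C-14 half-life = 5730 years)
Age = t½ × log₂(1/ratio) = 5730 years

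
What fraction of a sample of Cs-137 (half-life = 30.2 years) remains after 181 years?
N/N₀ = (1/2)^(t/t½) = 0.0157 = 1.57%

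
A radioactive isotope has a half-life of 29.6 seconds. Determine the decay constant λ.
λ = ln(2)/t½ = 0.02342 second⁻¹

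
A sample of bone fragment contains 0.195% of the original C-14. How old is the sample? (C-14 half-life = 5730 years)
Age = t½ × log₂(1/ratio) = 51580 years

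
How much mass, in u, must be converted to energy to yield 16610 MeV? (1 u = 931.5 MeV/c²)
m = E/c² = 17.83 u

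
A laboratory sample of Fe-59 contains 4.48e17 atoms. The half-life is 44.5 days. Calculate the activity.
A = λN = 6.978e15 decays/day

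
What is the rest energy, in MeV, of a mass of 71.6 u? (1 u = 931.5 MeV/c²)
E = mc² = 66700 MeV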